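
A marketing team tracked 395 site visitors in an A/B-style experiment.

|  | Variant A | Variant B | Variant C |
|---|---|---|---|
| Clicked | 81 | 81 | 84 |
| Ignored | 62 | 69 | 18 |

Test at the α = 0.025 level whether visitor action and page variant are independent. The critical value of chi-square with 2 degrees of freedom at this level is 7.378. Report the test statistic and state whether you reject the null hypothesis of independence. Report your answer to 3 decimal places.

Row totals: 246, 149. Column totals: 143, 150, 102. Grand total N = 395.
Expected counts (row total × column total / N):
  Clicked, Variant A: 246×143/395 = 89.0582
  Clicked, Variant B: 246×150/395 = 93.4177
  Clicked, Variant C: 246×102/395 = 63.5241
  Ignored, Variant A: 149×143/395 = 53.9418
  Ignored, Variant B: 149×150/395 = 56.5823
  Ignored, Variant C: 149×102/395 = 38.4759
Contributions (O − E)²/E:
  (81 − 89.0582)²/89.0582 = 0.7291
  (81 − 93.4177)²/93.4177 = 1.6506
  (84 − 63.5241)²/63.5241 = 6.6001
  (62 − 53.9418)²/53.9418 = 1.2038
  (69 − 56.5823)²/56.5823 = 2.7252
  (18 − 38.4759)²/38.4759 = 10.8968
χ² = 0.7291 + 1.6506 + 6.6001 + 1.2038 + 2.7252 + 10.8968 = 23.806
df = (2−1)(3−1) = 2. Since 23.806 > 7.378, reject the null hypothesis of independence at α = 0.025.

23.806; reject H₀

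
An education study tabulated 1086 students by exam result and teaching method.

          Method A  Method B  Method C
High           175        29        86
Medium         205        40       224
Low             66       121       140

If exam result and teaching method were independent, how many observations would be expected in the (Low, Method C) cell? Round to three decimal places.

Row total (Low) = 327; column total (Method C) = 450; grand total N = 1086.
Expected count = (row total × column total) / N = 327 × 450 / 1086 = 135.497.

135.497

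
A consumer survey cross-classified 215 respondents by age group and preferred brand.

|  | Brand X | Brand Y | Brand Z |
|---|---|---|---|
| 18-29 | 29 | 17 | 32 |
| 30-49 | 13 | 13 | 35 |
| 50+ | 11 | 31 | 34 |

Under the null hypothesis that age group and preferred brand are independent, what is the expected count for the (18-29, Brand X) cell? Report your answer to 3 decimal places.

19.228

Row total (18-29) = 78; column total (Brand X) = 53; grand total N = 215.
Expected count = (row total × column total) / N = 78 × 53 / 215 = 19.228.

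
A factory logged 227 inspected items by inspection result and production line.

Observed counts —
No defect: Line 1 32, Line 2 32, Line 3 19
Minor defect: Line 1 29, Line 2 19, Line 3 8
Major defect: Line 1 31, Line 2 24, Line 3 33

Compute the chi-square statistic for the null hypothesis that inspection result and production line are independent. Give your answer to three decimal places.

11.702

Row totals: 83, 56, 88. Column totals: 92, 75, 60. Grand total N = 227.
Expected counts (row total × column total / N):
  No defect, Line 1: 83×92/227 = 33.6388
  No defect, Line 2: 83×75/227 = 27.4229
  No defect, Line 3: 83×60/227 = 21.9383
  Minor defect, Line 1: 56×92/227 = 22.6960
  Minor defect, Line 2: 56×75/227 = 18.5022
  Minor defect, Line 3: 56×60/227 = 14.8018
  Major defect, Line 1: 88×92/227 = 35.6652
  Major defect, Line 2: 88×75/227 = 29.0749
  Major defect, Line 3: 88×60/227 = 23.2599
Contributions (O − E)²/E:
  (32 − 33.6388)²/33.6388 = 0.0798
  (32 − 27.4229)²/27.4229 = 0.7640
  (19 − 21.9383)²/21.9383 = 0.3935
  (29 − 22.6960)²/22.6960 = 1.7510
  (19 − 18.5022)²/18.5022 = 0.0134
  (8 − 14.8018)²/14.8018 = 3.1256
  (31 − 35.6652)²/35.6652 = 0.6102
  (24 − 29.0749)²/29.0749 = 0.8858
  (33 − 23.2599)²/23.2599 = 4.0787
χ² = 0.0798 + 0.7640 + 0.3935 + 1.7510 + 0.0134 + 3.1256 + 0.6102 + 0.8858 + 4.0787 = 11.702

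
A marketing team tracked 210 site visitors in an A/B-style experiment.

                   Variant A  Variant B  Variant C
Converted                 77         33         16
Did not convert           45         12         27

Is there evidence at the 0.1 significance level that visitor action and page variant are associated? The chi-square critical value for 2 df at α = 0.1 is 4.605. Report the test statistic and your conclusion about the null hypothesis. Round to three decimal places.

13.133; reject H₀

Row totals: 126, 84. Column totals: 122, 45, 43. Grand total N = 210.
Expected counts (row total × column total / N):
  Converted, Variant A: 126×122/210 = 73.2000
  Converted, Variant B: 126×45/210 = 27.0000
  Converted, Variant C: 126×43/210 = 25.8000
  Did not convert, Variant A: 84×122/210 = 48.8000
  Did not convert, Variant B: 84×45/210 = 18.0000
  Did not convert, Variant C: 84×43/210 = 17.2000
Contributions (O − E)²/E:
  (77 − 73.2000)²/73.2000 = 0.1973
  (33 − 27.0000)²/27.0000 = 1.3333
  (16 − 25.8000)²/25.8000 = 3.7225
  (45 − 48.8000)²/48.8000 = 0.2959
  (12 − 18.0000)²/18.0000 = 2.0000
  (27 − 17.2000)²/17.2000 = 5.5837
χ² = 0.1973 + 1.3333 + 3.7225 + 0.2959 + 2.0000 + 5.5837 = 13.133
df = (2−1)(3−1) = 2. Since 13.133 > 4.605, reject the null hypothesis of independence at α = 0.1.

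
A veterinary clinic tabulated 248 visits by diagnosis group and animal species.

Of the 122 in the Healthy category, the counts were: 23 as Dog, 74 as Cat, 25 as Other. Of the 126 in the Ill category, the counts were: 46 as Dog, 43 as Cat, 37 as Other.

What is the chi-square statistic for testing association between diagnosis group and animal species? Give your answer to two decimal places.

18.14

Row totals: 122, 126. Column totals: 69, 117, 62. Grand total N = 248.
Expected counts (row total × column total / N):
  Healthy, Dog: 122×69/248 = 33.944
  Healthy, Cat: 122×117/248 = 57.556
  Healthy, Other: 122×62/248 = 30.500
  Ill, Dog: 126×69/248 = 35.056
  Ill, Cat: 126×117/248 = 59.444
  Ill, Other: 126×62/248 = 31.500
Contributions (O − E)²/E:
  (23 − 33.944)²/33.944 = 3.5285
  (74 − 57.556)²/57.556 = 4.6981
  (25 − 30.500)²/30.500 = 0.9918
  (46 − 35.056)²/35.056 = 3.4166
  (43 − 59.444)²/59.444 = 4.5489
  (37 − 31.500)²/31.500 = 0.9603
χ² = 3.5285 + 4.6981 + 0.9918 + 3.4166 + 4.5489 + 0.9603 = 18.14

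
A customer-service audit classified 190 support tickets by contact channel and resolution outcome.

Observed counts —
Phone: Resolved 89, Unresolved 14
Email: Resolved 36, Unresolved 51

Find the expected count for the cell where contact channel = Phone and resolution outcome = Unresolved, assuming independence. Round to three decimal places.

Row total (Phone) = 103; column total (Unresolved) = 65; grand total N = 190.
Expected count = (row total × column total) / N = 103 × 65 / 190 = 35.237.

35.237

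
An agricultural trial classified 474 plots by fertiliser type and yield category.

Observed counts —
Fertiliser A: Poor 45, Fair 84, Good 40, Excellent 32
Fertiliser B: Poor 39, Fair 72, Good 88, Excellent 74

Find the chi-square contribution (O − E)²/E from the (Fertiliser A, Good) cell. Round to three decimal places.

Row total (Fertiliser A) = 201; column total (Good) = 128; N = 474.
Expected count E = 201 × 128 / 474 = 54.2785.
Contribution = (O − E)²/E = (40 − 54.2785)² / 54.2785 = 3.756.

3.756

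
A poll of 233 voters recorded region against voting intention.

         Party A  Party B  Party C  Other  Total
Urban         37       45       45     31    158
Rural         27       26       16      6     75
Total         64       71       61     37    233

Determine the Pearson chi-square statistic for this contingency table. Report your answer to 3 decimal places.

Grand total N = 233.
Expected counts (row total × column total / N):
  Urban, Party A: 158×64/233 = 43.3991
  Urban, Party B: 158×71/233 = 48.1459
  Urban, Party C: 158×61/233 = 41.3648
  Urban, Other: 158×37/233 = 25.0901
  Rural, Party A: 75×64/233 = 20.6009
  Rural, Party B: 75×71/233 = 22.8541
  Rural, Party C: 75×61/233 = 19.6352
  Rural, Other: 75×37/233 = 11.9099
Contributions (O − E)²/E:
  (37 − 43.3991)²/43.3991 = 0.9435
  (45 − 48.1459)²/48.1459 = 0.2056
  (45 − 41.3648)²/41.3648 = 0.3195
  (31 − 25.0901)²/25.0901 = 1.3921
  (27 − 20.6009)²/20.6009 = 1.9877
  (26 − 22.8541)²/22.8541 = 0.4330
  (16 − 19.6352)²/19.6352 = 0.6730
  (6 − 11.9099)²/11.9099 = 2.9326
χ² = 0.9435 + 0.2056 + 0.3195 + 1.3921 + 1.9877 + 0.4330 + 0.6730 + 2.9326 = 8.887

8.887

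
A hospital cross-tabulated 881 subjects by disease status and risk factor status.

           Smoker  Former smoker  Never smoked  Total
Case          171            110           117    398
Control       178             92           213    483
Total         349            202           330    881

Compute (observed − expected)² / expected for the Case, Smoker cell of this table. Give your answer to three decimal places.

Row total (Case) = 398; column total (Smoker) = 349; N = 881.
Expected count E = 398 × 349 / 881 = 157.6640.
Contribution = (O − E)²/E = (171 − 157.6640)² / 157.6640 = 1.128.

1.128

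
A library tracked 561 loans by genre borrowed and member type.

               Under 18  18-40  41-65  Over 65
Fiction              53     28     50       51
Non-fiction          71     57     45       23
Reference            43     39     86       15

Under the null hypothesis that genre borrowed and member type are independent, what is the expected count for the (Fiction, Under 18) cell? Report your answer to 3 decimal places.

Row total (Fiction) = 182; column total (Under 18) = 167; grand total N = 561.
Expected count = (row total × column total) / N = 182 × 167 / 561 = 54.178.

54.178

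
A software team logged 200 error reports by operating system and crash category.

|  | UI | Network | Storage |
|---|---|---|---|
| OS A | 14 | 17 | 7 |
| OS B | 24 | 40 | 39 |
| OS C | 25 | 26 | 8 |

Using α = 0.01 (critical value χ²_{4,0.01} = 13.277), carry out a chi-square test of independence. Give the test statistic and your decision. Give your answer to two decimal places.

Row totals: 38, 103, 59. Column totals: 63, 83, 54. Grand total N = 200.
Expected counts (row total × column total / N):
  OS A, UI: 38×63/200 = 11.970
  OS A, Network: 38×83/200 = 15.770
  OS A, Storage: 38×54/200 = 10.260
  OS B, UI: 103×63/200 = 32.445
  OS B, Network: 103×83/200 = 42.745
  OS B, Storage: 103×54/200 = 27.810
  OS C, UI: 59×63/200 = 18.585
  OS C, Network: 59×83/200 = 24.485
  OS C, Storage: 59×54/200 = 15.930
Contributions (O − E)²/E:
  (14 − 11.970)²/11.970 = 0.3443
  (17 − 15.770)²/15.770 = 0.0959
  (7 − 10.260)²/10.260 = 1.0358
  (24 − 32.445)²/32.445 = 2.1981
  (40 − 42.745)²/42.745 = 0.1763
  (39 − 27.810)²/27.810 = 4.5026
  (25 − 18.585)²/18.585 = 2.2143
  (26 − 24.485)²/24.485 = 0.0937
  (8 − 15.930)²/15.930 = 3.9476
χ² = 0.3443 + 0.0959 + 1.0358 + 2.1981 + 0.1763 + 4.5026 + 2.2143 + 0.0937 + 3.9476 = 14.61
df = (3−1)(3−1) = 4. Since 14.61 > 13.277, reject the null hypothesis of independence at α = 0.01.

14.61; reject H₀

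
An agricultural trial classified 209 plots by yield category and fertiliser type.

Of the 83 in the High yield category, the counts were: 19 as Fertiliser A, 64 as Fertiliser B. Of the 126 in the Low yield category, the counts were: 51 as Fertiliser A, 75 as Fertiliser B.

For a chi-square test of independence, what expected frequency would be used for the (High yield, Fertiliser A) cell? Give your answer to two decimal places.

27.80

Row total (High yield) = 83; column total (Fertiliser A) = 70; grand total N = 209.
Expected count = (row total × column total) / N = 83 × 70 / 209 = 27.80.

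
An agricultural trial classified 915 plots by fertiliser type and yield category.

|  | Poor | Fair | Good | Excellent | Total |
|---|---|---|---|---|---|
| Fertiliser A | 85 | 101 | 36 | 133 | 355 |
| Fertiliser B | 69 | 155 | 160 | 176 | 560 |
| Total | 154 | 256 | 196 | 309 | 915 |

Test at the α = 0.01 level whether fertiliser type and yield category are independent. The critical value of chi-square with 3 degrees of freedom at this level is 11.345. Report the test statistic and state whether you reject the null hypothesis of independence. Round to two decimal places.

Grand total N = 915.
Expected counts (row total × column total / N):
  Fertiliser A, Poor: 355×154/915 = 59.749
  Fertiliser A, Fair: 355×256/915 = 99.322
  Fertiliser A, Good: 355×196/915 = 76.044
  Fertiliser A, Excellent: 355×309/915 = 119.885
  Fertiliser B, Poor: 560×154/915 = 94.251
  Fertiliser B, Fair: 560×256/915 = 156.678
  Fertiliser B, Good: 560×196/915 = 119.956
  Fertiliser B, Excellent: 560×309/915 = 189.115
Contributions (O − E)²/E:
  (85 − 59.749)²/59.749 = 10.6715
  (101 − 99.322)²/99.322 = 0.0283
  (36 − 76.044)²/76.044 = 21.0868
  (133 − 119.885)²/119.885 = 1.4347
  (69 − 94.251)²/94.251 = 6.7651
  (155 − 156.678)²/156.678 = 0.0180
  (160 − 119.956)²/119.956 = 13.3676
  (176 − 189.115)²/189.115 = 0.9095
χ² = 10.6715 + 0.0283 + 21.0868 + 1.4347 + 6.7651 + 0.0180 + 13.3676 + 0.9095 = 54.28
df = (2−1)(4−1) = 3. Since 54.28 > 11.345, reject the null hypothesis of independence at α = 0.01.

54.28; reject H₀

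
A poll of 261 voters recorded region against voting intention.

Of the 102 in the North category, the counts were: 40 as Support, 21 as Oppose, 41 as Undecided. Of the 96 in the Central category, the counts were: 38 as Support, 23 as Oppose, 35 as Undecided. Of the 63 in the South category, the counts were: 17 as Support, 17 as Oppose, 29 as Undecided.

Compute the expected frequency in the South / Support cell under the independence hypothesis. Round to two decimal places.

Row total (South) = 63; column total (Support) = 95; grand total N = 261.
Expected count = (row total × column total) / N = 63 × 95 / 261 = 22.93.

22.93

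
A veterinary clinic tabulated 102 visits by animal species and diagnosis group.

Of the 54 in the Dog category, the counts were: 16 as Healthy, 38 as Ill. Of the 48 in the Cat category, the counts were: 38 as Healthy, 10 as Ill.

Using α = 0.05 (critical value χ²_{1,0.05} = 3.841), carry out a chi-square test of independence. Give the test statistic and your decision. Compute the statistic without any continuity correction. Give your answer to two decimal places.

Row totals: 54, 48. Column totals: 54, 48. Grand total N = 102.
Expected counts (row total × column total / N):
  Dog, Healthy: 54×54/102 = 28.588
  Dog, Ill: 54×48/102 = 25.412
  Cat, Healthy: 48×54/102 = 25.412
  Cat, Ill: 48×48/102 = 22.588
Contributions (O − E)²/E:
  (16 − 28.588)²/28.588 = 5.5428
  (38 − 25.412)²/25.412 = 6.2355
  (38 − 25.412)²/25.412 = 6.2355
  (10 − 22.588)²/22.588 = 7.0151
χ² = 5.5428 + 6.2355 + 6.2355 + 7.0151 = 25.03
df = (2−1)(2−1) = 1. Since 25.03 > 3.841, reject the null hypothesis of independence at α = 0.05.

25.03; reject H₀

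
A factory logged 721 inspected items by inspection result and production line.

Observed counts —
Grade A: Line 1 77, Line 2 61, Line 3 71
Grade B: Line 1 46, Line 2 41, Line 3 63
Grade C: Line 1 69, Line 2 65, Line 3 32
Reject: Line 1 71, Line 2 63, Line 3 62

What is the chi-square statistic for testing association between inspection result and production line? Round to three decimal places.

Row totals: 209, 150, 166, 196. Column totals: 263, 230, 228. Grand total N = 721.
Expected counts (row total × column total / N):
  Grade A, Line 1: 209×263/721 = 76.2372
  Grade A, Line 2: 209×230/721 = 66.6713
  Grade A, Line 3: 209×228/721 = 66.0915
  Grade B, Line 1: 150×263/721 = 54.7157
  Grade B, Line 2: 150×230/721 = 47.8502
  Grade B, Line 3: 150×228/721 = 47.4341
  Grade C, Line 1: 166×263/721 = 60.5520
  Grade C, Line 2: 166×230/721 = 52.9542
  Grade C, Line 3: 166×228/721 = 52.4938
  Reject, Line 1: 196×263/721 = 71.4951
  Reject, Line 2: 196×230/721 = 62.5243
  Reject, Line 3: 196×228/721 = 61.9806
Contributions (O − E)²/E:
  (77 − 76.2372)²/76.2372 = 0.0076
  (61 − 66.6713)²/66.6713 = 0.4824
  (71 − 66.0915)²/66.0915 = 0.3645
  (46 − 54.7157)²/54.7157 = 1.3883
  (41 − 47.8502)²/47.8502 = 0.9807
  (63 − 47.4341)²/47.4341 = 5.1081
  (69 − 60.5520)²/60.5520 = 1.1786
  (65 − 52.9542)²/52.9542 = 2.7401
  (32 − 52.4938)²/52.4938 = 8.0009
  (71 − 71.4951)²/71.4951 = 0.0034
  (63 − 62.5243)²/62.5243 = 0.0036
  (62 − 61.9806)²/61.9806 = 0.0000
χ² = 0.0076 + 0.4824 + 0.3645 + 1.3883 + 0.9807 + 5.1081 + 1.1786 + 2.7401 + 8.0009 + 0.0034 + 0.0036 + 0.0000 = 20.258

20.258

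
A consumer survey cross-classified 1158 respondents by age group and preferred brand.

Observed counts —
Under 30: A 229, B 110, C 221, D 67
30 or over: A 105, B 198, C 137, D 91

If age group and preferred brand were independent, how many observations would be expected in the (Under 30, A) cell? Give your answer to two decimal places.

Row total (Under 30) = 627; column total (A) = 334; grand total N = 1158.
Expected count = (row total × column total) / N = 627 × 334 / 1158 = 180.84.

180.84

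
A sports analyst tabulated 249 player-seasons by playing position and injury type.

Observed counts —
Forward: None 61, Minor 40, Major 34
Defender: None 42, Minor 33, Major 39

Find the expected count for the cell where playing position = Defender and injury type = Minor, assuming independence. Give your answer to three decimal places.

Row total (Defender) = 114; column total (Minor) = 73; grand total N = 249.
Expected count = (row total × column total) / N = 114 × 73 / 249 = 33.422.

33.422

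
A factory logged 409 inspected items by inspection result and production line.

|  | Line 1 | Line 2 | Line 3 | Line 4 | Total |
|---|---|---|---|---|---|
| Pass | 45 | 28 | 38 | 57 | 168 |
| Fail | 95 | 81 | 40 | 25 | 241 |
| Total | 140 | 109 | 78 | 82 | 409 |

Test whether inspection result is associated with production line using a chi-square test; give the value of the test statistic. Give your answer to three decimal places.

Grand total N = 409.
Expected counts (row total × column total / N):
  Pass, Line 1: 168×140/409 = 57.5061
  Pass, Line 2: 168×109/409 = 44.7726
  Pass, Line 3: 168×78/409 = 32.0391
  Pass, Line 4: 168×82/409 = 33.6822
  Fail, Line 1: 241×140/409 = 82.4939
  Fail, Line 2: 241×109/409 = 64.2274
  Fail, Line 3: 241×78/409 = 45.9609
  Fail, Line 4: 241×82/409 = 48.3178
Contributions (O − E)²/E:
  (45 − 57.5061)²/57.5061 = 2.7198
  (28 − 44.7726)²/44.7726 = 6.2833
  (38 − 32.0391)²/32.0391 = 1.1090
  (57 − 33.6822)²/33.6822 = 16.1426
  (95 − 82.4939)²/82.4939 = 1.8959
  (81 − 64.2274)²/64.2274 = 4.3801
  (40 − 45.9609)²/45.9609 = 0.7731
  (25 − 48.3178)²/48.3178 = 11.2530
χ² = 2.7198 + 6.2833 + 1.1090 + 16.1426 + 1.8959 + 4.3801 + 0.7731 + 11.2530 = 44.557

44.557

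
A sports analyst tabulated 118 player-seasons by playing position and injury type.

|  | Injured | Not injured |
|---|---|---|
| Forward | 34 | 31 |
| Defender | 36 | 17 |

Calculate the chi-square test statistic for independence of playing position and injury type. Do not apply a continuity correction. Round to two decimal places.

Row totals: 65, 53. Column totals: 70, 48. Grand total N = 118.
Expected counts (row total × column total / N):
  Forward, Injured: 65×70/118 = 38.559
  Forward, Not injured: 65×48/118 = 26.441
  Defender, Injured: 53×70/118 = 31.441
  Defender, Not injured: 53×48/118 = 21.559
Contributions (O − E)²/E:
  (34 − 38.559)²/38.559 = 0.5390
  (31 − 26.441)²/26.441 = 0.7861
  (36 − 31.441)²/31.441 = 0.6611
  (17 − 21.559)²/21.559 = 0.9641
χ² = 0.5390 + 0.7861 + 0.6611 + 0.9641 = 2.95

2.95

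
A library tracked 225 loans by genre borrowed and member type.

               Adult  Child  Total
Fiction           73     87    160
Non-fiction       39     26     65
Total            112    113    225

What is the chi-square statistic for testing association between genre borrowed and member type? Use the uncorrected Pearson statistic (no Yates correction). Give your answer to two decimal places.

3.82

Grand total N = 225.
Expected counts (row total × column total / N):
  Fiction, Adult: 160×112/225 = 79.644
  Fiction, Child: 160×113/225 = 80.356
  Non-fiction, Adult: 65×112/225 = 32.356
  Non-fiction, Child: 65×113/225 = 32.644
Contributions (O − E)²/E:
  (73 − 79.644)²/79.644 = 0.5543
  (87 − 80.356)²/80.356 = 0.5493
  (39 − 32.356)²/32.356 = 1.3643
  (26 − 32.644)²/32.644 = 1.3522
χ² = 0.5543 + 0.5493 + 1.3643 + 1.3522 = 3.82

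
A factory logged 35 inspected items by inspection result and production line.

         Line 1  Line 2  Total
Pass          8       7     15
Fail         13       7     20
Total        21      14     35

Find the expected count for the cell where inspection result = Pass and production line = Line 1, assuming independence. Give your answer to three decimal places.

9.000

Row total (Pass) = 15; column total (Line 1) = 21; grand total N = 35.
Expected count = (row total × column total) / N = 15 × 21 / 35 = 9.000.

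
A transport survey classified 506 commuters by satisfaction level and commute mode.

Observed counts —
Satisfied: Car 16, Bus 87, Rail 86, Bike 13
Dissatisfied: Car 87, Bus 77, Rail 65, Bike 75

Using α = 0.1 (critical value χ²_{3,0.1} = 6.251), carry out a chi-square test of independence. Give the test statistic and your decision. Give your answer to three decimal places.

Row totals: 202, 304. Column totals: 103, 164, 151, 88. Grand total N = 506.
Expected counts (row total × column total / N):
  Satisfied, Car: 202×103/506 = 41.1186
  Satisfied, Bus: 202×164/506 = 65.4704
  Satisfied, Rail: 202×151/506 = 60.2806
  Satisfied, Bike: 202×88/506 = 35.1304
  Dissatisfied, Car: 304×103/506 = 61.8814
  Dissatisfied, Bus: 304×164/506 = 98.5296
  Dissatisfied, Rail: 304×151/506 = 90.7194
  Dissatisfied, Bike: 304×88/506 = 52.8696
Contributions (O − E)²/E:
  (16 − 41.1186)²/41.1186 = 15.3445
  (87 − 65.4704)²/65.4704 = 7.0799
  (86 − 60.2806)²/60.2806 = 10.9735
  (13 − 35.1304)²/35.1304 = 13.9410
  (87 − 61.8814)²/61.8814 = 10.1960
  (77 − 98.5296)²/98.5296 = 4.7044
  (65 − 90.7194)²/90.7194 = 7.2916
  (75 − 52.8696)²/52.8696 = 9.2634
χ² = 15.3445 + 7.0799 + 10.9735 + 13.9410 + 10.1960 + 4.7044 + 7.2916 + 9.2634 = 78.794
df = (2−1)(4−1) = 3. Since 78.794 > 6.251, reject the null hypothesis of independence at α = 0.1.

78.794; reject H₀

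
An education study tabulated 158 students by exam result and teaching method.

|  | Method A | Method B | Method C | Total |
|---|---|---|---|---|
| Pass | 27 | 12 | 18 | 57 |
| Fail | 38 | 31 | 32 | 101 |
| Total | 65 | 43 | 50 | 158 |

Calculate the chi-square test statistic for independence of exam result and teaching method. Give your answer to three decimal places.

2.085

Grand total N = 158.
Expected counts (row total × column total / N):
  Pass, Method A: 57×65/158 = 23.4494
  Pass, Method B: 57×43/158 = 15.5127
  Pass, Method C: 57×50/158 = 18.0380
  Fail, Method A: 101×65/158 = 41.5506
  Fail, Method B: 101×43/158 = 27.4873
  Fail, Method C: 101×50/158 = 31.9620
Contributions (O − E)²/E:
  (27 − 23.4494)²/23.4494 = 0.5376
  (12 − 15.5127)²/15.5127 = 0.7954
  (18 − 18.0380)²/18.0380 = 0.0001
  (38 − 41.5506)²/41.5506 = 0.3034
  (31 − 27.4873)²/27.4873 = 0.4489
  (32 − 31.9620)²/31.9620 = 0.0000
χ² = 0.5376 + 0.7954 + 0.0001 + 0.3034 + 0.4489 + 0.0000 = 2.085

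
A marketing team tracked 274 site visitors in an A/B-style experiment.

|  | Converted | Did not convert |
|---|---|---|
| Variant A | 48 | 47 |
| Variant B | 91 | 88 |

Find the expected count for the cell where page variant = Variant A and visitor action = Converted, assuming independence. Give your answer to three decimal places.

48.193

Row total (Variant A) = 95; column total (Converted) = 139; grand total N = 274.
Expected count = (row total × column total) / N = 95 × 139 / 274 = 48.193.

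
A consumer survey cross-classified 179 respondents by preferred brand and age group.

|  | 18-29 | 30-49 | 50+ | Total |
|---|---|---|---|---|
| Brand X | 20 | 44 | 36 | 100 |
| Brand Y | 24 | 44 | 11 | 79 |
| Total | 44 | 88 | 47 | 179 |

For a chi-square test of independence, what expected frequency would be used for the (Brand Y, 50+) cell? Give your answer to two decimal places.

20.74

Row total (Brand Y) = 79; column total (50+) = 47; grand total N = 179.
Expected count = (row total × column total) / N = 79 × 47 / 179 = 20.74.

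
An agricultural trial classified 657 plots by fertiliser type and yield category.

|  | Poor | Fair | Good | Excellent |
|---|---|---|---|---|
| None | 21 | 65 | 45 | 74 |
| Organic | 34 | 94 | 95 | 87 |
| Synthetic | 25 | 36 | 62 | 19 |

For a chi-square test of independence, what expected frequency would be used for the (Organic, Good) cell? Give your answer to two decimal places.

95.31

Row total (Organic) = 310; column total (Good) = 202; grand total N = 657.
Expected count = (row total × column total) / N = 310 × 202 / 657 = 95.31.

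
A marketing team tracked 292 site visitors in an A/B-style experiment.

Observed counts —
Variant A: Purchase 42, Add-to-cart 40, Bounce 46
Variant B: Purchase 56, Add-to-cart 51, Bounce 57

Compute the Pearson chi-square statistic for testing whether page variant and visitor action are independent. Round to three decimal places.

Row totals: 128, 164. Column totals: 98, 91, 103. Grand total N = 292.
Expected counts (row total × column total / N):
  Variant A, Purchase: 128×98/292 = 42.9589
  Variant A, Add-to-cart: 128×91/292 = 39.8904
  Variant A, Bounce: 128×103/292 = 45.1507
  Variant B, Purchase: 164×98/292 = 55.0411
  Variant B, Add-to-cart: 164×91/292 = 51.1096
  Variant B, Bounce: 164×103/292 = 57.8493
Contributions (O − E)²/E:
  (42 − 42.9589)²/42.9589 = 0.0214
  (40 − 39.8904)²/39.8904 = 0.0003
  (46 − 45.1507)²/45.1507 = 0.0160
  (56 − 55.0411)²/55.0411 = 0.0167
  (51 − 51.1096)²/51.1096 = 0.0002
  (57 − 57.8493)²/57.8493 = 0.0125
χ² = 0.0214 + 0.0003 + 0.0160 + 0.0167 + 0.0002 + 0.0125 = 0.067

0.067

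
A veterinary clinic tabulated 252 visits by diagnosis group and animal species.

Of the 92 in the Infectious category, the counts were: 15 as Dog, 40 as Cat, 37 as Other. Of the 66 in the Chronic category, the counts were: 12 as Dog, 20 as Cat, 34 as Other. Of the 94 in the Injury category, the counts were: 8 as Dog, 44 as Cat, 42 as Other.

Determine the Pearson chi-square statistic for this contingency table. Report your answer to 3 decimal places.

Row totals: 92, 66, 94. Column totals: 35, 104, 113. Grand total N = 252.
Expected counts (row total × column total / N):
  Infectious, Dog: 92×35/252 = 12.7778
  Infectious, Cat: 92×104/252 = 37.9683
  Infectious, Other: 92×113/252 = 41.2540
  Chronic, Dog: 66×35/252 = 9.1667
  Chronic, Cat: 66×104/252 = 27.2381
  Chronic, Other: 66×113/252 = 29.5952
  Injury, Dog: 94×35/252 = 13.0556
  Injury, Cat: 94×104/252 = 38.7937
  Injury, Other: 94×113/252 = 42.1508
Contributions (O − E)²/E:
  (15 − 12.7778)²/12.7778 = 0.3865
  (40 − 37.9683)²/37.9683 = 0.1087
  (37 − 41.2540)²/41.2540 = 0.4387
  (12 − 9.1667)²/9.1667 = 0.8757
  (20 − 27.2381)²/27.2381 = 1.9234
  (34 − 29.5952)²/29.5952 = 0.6556
  (8 − 13.0556)²/13.0556 = 1.9577
  (44 − 38.7937)²/38.7937 = 0.6987
  (42 − 42.1508)²/42.1508 = 0.0005
χ² = 0.3865 + 0.1087 + 0.4387 + 0.8757 + 1.9234 + 0.6556 + 1.9577 + 0.6987 + 0.0005 = 7.046

7.046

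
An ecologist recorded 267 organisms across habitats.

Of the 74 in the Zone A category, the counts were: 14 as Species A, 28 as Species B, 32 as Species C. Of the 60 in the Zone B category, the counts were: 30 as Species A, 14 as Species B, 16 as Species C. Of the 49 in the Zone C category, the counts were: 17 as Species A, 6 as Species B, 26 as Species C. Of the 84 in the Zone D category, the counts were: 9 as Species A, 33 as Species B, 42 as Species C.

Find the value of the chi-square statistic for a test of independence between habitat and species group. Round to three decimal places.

Row totals: 74, 60, 49, 84. Column totals: 70, 81, 116. Grand total N = 267.
Expected counts (row total × column total / N):
  Zone A, Species A: 74×70/267 = 19.40075
  Zone A, Species B: 74×81/267 = 22.44944
  Zone A, Species C: 74×116/267 = 32.14981
  Zone B, Species A: 60×70/267 = 15.73034
  Zone B, Species B: 60×81/267 = 18.20225
  Zone B, Species C: 60×116/267 = 26.06742
  Zone C, Species A: 49×70/267 = 12.84644
  Zone C, Species B: 49×81/267 = 14.86517
  Zone C, Species C: 49×116/267 = 21.28839
  Zone D, Species A: 84×70/267 = 22.02247
  Zone D, Species B: 84×81/267 = 25.48315
  Zone D, Species C: 84×116/267 = 36.49438
Contributions (O − E)²/E:
  (14 − 19.40075)²/19.40075 = 1.5035
  (28 − 22.44944)²/22.44944 = 1.3724
  (32 − 32.14981)²/32.14981 = 0.0007
  (30 − 15.73034)²/15.73034 = 12.9446
  (14 − 18.20225)²/18.20225 = 0.9701
  (16 − 26.06742)²/26.06742 = 3.8881
  (17 − 12.84644)²/12.84644 = 1.3429
  (6 − 14.86517)²/14.86517 = 5.2869
  (26 − 21.28839)²/21.28839 = 1.0428
  (9 − 22.02247)²/22.02247 = 7.7005
  (33 − 25.48315)²/25.48315 = 2.2173
  (42 − 36.49438)²/36.49438 = 0.8306
χ² = 1.5035 + 1.3724 + 0.0007 + 12.9446 + 0.9701 + 3.8881 + 1.3429 + 5.2869 + 1.0428 + 7.7005 + 2.2173 + 0.8306 = 39.100

39.100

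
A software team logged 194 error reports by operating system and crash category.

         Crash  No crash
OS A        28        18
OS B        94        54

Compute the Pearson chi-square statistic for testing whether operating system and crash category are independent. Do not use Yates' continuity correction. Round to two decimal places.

Row totals: 46, 148. Column totals: 122, 72. Grand total N = 194.
Expected counts (row total × column total / N):
  OS A, Crash: 46×122/194 = 28.928
  OS A, No crash: 46×72/194 = 17.072
  OS B, Crash: 148×122/194 = 93.072
  OS B, No crash: 148×72/194 = 54.928
Contributions (O − E)²/E:
  (28 − 28.928)²/28.928 = 0.0298
  (18 − 17.072)²/17.072 = 0.0504
  (94 − 93.072)²/93.072 = 0.0093
  (54 − 54.928)²/54.928 = 0.0157
χ² = 0.0298 + 0.0504 + 0.0093 + 0.0157 = 0.11

0.11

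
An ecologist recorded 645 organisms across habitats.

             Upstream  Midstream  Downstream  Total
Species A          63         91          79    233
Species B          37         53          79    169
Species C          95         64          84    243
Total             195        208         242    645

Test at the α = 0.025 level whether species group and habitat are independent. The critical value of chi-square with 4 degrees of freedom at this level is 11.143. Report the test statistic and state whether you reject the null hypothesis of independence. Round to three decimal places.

22.218; reject H₀

Grand total N = 645.
Expected counts (row total × column total / N):
  Species A, Upstream: 233×195/645 = 70.4419
  Species A, Midstream: 233×208/645 = 75.1380
  Species A, Downstream: 233×242/645 = 87.4202
  Species B, Upstream: 169×195/645 = 51.0930
  Species B, Midstream: 169×208/645 = 54.4992
  Species B, Downstream: 169×242/645 = 63.4078
  Species C, Upstream: 243×195/645 = 73.4651
  Species C, Midstream: 243×208/645 = 78.3628
  Species C, Downstream: 243×242/645 = 91.1721
Contributions (O − E)²/E:
  (63 − 70.4419)²/70.4419 = 0.7862
  (91 − 75.1380)²/75.1380 = 3.3485
  (79 − 87.4202)²/87.4202 = 0.8110
  (37 − 51.0930)²/51.0930 = 3.8873
  (53 − 54.4992)²/54.4992 = 0.0412
  (79 − 63.4078)²/63.4078 = 3.8342
  (95 − 73.4651)²/73.4651 = 6.3125
  (64 − 78.3628)²/78.3628 = 2.6325
  (84 − 91.1721)²/91.1721 = 0.5642
χ² = 0.7862 + 3.3485 + 0.8110 + 3.8873 + 0.0412 + 3.8342 + 6.3125 + 2.6325 + 0.5642 = 22.218
df = (3−1)(3−1) = 4. Since 22.218 > 11.143, reject the null hypothesis of independence at α = 0.025.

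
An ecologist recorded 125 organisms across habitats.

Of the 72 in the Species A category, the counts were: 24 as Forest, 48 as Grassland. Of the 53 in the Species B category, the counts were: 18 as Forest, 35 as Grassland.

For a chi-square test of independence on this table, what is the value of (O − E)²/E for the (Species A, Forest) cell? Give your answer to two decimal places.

0.00

Row total (Species A) = 72; column total (Forest) = 42; N = 125.
Expected count E = 72 × 42 / 125 = 24.192.
Contribution = (O − E)²/E = (24 − 24.192)² / 24.192 = 0.00.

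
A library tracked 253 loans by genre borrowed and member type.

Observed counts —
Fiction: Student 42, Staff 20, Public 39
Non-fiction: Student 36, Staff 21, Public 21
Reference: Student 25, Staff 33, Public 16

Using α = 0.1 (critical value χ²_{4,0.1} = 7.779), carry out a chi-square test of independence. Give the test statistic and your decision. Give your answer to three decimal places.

Row totals: 101, 78, 74. Column totals: 103, 74, 76. Grand total N = 253.
Expected counts (row total × column total / N):
  Fiction, Student: 101×103/253 = 41.1186
  Fiction, Staff: 101×74/253 = 29.5415
  Fiction, Public: 101×76/253 = 30.3399
  Non-fiction, Student: 78×103/253 = 31.7549
  Non-fiction, Staff: 78×74/253 = 22.8142
  Non-fiction, Public: 78×76/253 = 23.4308
  Reference, Student: 74×103/253 = 30.1265
  Reference, Staff: 74×74/253 = 21.6443
  Reference, Public: 74×76/253 = 22.2292
Contributions (O − E)²/E:
  (42 − 41.1186)²/41.1186 = 0.0189
  (20 − 29.5415)²/29.5415 = 3.0818
  (39 − 30.3399)²/30.3399 = 2.4719
  (36 − 31.7549)²/31.7549 = 0.5675
  (21 − 22.8142)²/22.8142 = 0.1443
  (21 − 23.4308)²/23.4308 = 0.2522
  (25 − 30.1265)²/30.1265 = 0.8724
  (33 − 21.6443)²/21.6443 = 5.9578
  (16 − 22.2292)²/22.2292 = 1.7456
χ² = 0.0189 + 3.0818 + 2.4719 + 0.5675 + 0.1443 + 0.2522 + 0.8724 + 5.9578 + 1.7456 = 15.112
df = (3−1)(3−1) = 4. Since 15.112 > 7.779, reject the null hypothesis of independence at α = 0.1.

15.112; reject H₀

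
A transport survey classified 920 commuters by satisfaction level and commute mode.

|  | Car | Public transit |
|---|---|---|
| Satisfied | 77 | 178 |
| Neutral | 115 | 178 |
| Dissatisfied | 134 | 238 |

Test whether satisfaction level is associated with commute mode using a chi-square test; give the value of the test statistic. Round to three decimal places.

4.978

Row totals: 255, 293, 372. Column totals: 326, 594. Grand total N = 920.
Expected counts (row total × column total / N):
  Satisfied, Car: 255×326/920 = 90.3587
  Satisfied, Public transit: 255×594/920 = 164.6413
  Neutral, Car: 293×326/920 = 103.8239
  Neutral, Public transit: 293×594/920 = 189.1761
  Dissatisfied, Car: 372×326/920 = 131.8174
  Dissatisfied, Public transit: 372×594/920 = 240.1826
Contributions (O − E)²/E:
  (77 − 90.3587)²/90.3587 = 1.9750
  (178 − 164.6413)²/164.6413 = 1.0839
  (115 − 103.8239)²/103.8239 = 1.2030
  (178 − 189.1761)²/189.1761 = 0.6603
  (134 − 131.8174)²/131.8174 = 0.0361
  (238 − 240.1826)²/240.1826 = 0.0198
χ² = 1.9750 + 1.0839 + 1.2030 + 0.6603 + 0.0361 + 0.0198 = 4.978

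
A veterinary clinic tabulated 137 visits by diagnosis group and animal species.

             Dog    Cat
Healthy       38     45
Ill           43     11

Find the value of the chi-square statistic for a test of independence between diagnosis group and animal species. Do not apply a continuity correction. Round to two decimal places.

15.51

Row totals: 83, 54. Column totals: 81, 56. Grand total N = 137.
Expected counts (row total × column total / N):
  Healthy, Dog: 83×81/137 = 49.073
  Healthy, Cat: 83×56/137 = 33.927
  Ill, Dog: 54×81/137 = 31.927
  Ill, Cat: 54×56/137 = 22.073
Contributions (O − E)²/E:
  (38 − 49.073)²/49.073 = 2.4985
  (45 − 33.927)²/33.927 = 3.6140
  (43 − 31.927)²/31.927 = 3.8404
  (11 − 22.073)²/22.073 = 5.5548
χ² = 2.4985 + 3.6140 + 3.8404 + 5.5548 = 15.51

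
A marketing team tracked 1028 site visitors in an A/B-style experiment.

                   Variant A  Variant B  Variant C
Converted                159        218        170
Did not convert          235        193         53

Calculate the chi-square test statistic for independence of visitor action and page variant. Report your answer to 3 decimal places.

Row totals: 547, 481. Column totals: 394, 411, 223. Grand total N = 1028.
Expected counts (row total × column total / N):
  Converted, Variant A: 547×394/1028 = 209.64786
  Converted, Variant B: 547×411/1028 = 218.69358
  Converted, Variant C: 547×223/1028 = 118.65856
  Did not convert, Variant A: 481×394/1028 = 184.35214
  Did not convert, Variant B: 481×411/1028 = 192.30642
  Did not convert, Variant C: 481×223/1028 = 104.34144
Contributions (O − E)²/E:
  (159 − 209.64786)²/209.64786 = 12.2358
  (218 − 218.69358)²/218.69358 = 0.0022
  (170 − 118.65856)²/118.65856 = 22.2145
  (235 − 184.35214)²/184.35214 = 13.9147
  (193 − 192.30642)²/192.30642 = 0.0025
  (53 − 104.34144)²/104.34144 = 25.2627
χ² = 12.2358 + 0.0022 + 22.2145 + 13.9147 + 0.0025 + 25.2627 = 73.632

73.632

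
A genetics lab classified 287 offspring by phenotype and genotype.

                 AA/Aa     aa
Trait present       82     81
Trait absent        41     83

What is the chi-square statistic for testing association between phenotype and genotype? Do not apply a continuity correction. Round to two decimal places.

8.55

Row totals: 163, 124. Column totals: 123, 164. Grand total N = 287.
Expected counts (row total × column total / N):
  Trait present, AA/Aa: 163×123/287 = 69.857
  Trait present, aa: 163×164/287 = 93.143
  Trait absent, AA/Aa: 124×123/287 = 53.143
  Trait absent, aa: 124×164/287 = 70.857
Contributions (O − E)²/E:
  (82 − 69.857)²/69.857 = 2.1108
  (81 − 93.143)²/93.143 = 1.5831
  (41 − 53.143)²/53.143 = 2.7746
  (83 − 70.857)²/70.857 = 2.0810
χ² = 2.1108 + 1.5831 + 2.7746 + 2.0810 = 8.55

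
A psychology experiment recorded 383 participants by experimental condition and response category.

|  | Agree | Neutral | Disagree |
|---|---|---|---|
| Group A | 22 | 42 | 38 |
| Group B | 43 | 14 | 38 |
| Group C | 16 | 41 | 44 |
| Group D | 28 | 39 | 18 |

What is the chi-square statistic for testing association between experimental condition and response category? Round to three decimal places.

40.409

Row totals: 102, 95, 101, 85. Column totals: 109, 136, 138. Grand total N = 383.
Expected counts (row total × column total / N):
  Group A, Agree: 102×109/383 = 29.0287
  Group A, Neutral: 102×136/383 = 36.2193
  Group A, Disagree: 102×138/383 = 36.7520
  Group B, Agree: 95×109/383 = 27.0366
  Group B, Neutral: 95×136/383 = 33.7337
  Group B, Disagree: 95×138/383 = 34.2298
  Group C, Agree: 101×109/383 = 28.7441
  Group C, Neutral: 101×136/383 = 35.8642
  Group C, Disagree: 101×138/383 = 36.3916
  Group D, Agree: 85×109/383 = 24.1906
  Group D, Neutral: 85×136/383 = 30.1828
  Group D, Disagree: 85×138/383 = 30.6266
Contributions (O − E)²/E:
  (22 − 29.0287)²/29.0287 = 1.7019
  (42 − 36.2193)²/36.2193 = 0.9226
  (38 − 36.7520)²/36.7520 = 0.0424
  (43 − 27.0366)²/27.0366 = 9.4254
  (14 − 33.7337)²/33.7337 = 11.5439
  (38 − 34.2298)²/34.2298 = 0.4153
  (16 − 28.7441)²/28.7441 = 5.6503
  (41 − 35.8642)²/35.8642 = 0.7355
  (44 − 36.3916)²/36.3916 = 1.5907
  (28 − 24.1906)²/24.1906 = 0.5999
  (39 − 30.1828)²/30.1828 = 2.5757
  (18 − 30.6266)²/30.6266 = 5.2056
χ² = 1.7019 + 0.9226 + 0.0424 + 9.4254 + 11.5439 + 0.4153 + 5.6503 + 0.7355 + 1.5907 + 0.5999 + 2.5757 + 5.2056 = 40.409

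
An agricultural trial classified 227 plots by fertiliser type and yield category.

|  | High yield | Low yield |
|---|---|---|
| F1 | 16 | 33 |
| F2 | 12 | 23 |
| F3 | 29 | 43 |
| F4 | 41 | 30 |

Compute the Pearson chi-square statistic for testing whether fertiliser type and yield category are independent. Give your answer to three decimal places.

9.730

Row totals: 49, 35, 72, 71. Column totals: 98, 129. Grand total N = 227.
Expected counts (row total × column total / N):
  F1, High yield: 49×98/227 = 21.15419
  F1, Low yield: 49×129/227 = 27.84581
  F2, High yield: 35×98/227 = 15.11013
  F2, Low yield: 35×129/227 = 19.88987
  F3, High yield: 72×98/227 = 31.08370
  F3, Low yield: 72×129/227 = 40.91630
  F4, High yield: 71×98/227 = 30.65198
  F4, Low yield: 71×129/227 = 40.34802
Contributions (O − E)²/E:
  (16 − 21.15419)²/21.15419 = 1.2558
  (33 − 27.84581)²/27.84581 = 0.9540
  (12 − 15.11013)²/15.11013 = 0.6402
  (23 − 19.88987)²/19.88987 = 0.4863
  (29 − 31.08370)²/31.08370 = 0.1397
  (43 − 40.91630)²/40.91630 = 0.1061
  (41 − 30.65198)²/30.65198 = 3.4935
  (30 − 40.34802)²/40.34802 = 2.6539
χ² = 1.2558 + 0.9540 + 0.6402 + 0.4863 + 0.1397 + 0.1061 + 3.4935 + 2.6539 = 9.730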